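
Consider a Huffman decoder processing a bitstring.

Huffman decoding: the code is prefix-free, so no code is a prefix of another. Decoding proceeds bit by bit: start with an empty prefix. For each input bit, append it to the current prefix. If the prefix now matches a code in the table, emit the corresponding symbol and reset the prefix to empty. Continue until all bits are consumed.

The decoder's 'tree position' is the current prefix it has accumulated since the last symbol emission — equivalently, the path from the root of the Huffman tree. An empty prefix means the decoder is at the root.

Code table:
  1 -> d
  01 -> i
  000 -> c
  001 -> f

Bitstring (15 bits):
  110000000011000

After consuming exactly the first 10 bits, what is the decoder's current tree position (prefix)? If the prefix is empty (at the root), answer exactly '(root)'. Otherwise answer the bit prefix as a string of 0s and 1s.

Answer: 00

Derivation:
Bit 0: prefix='1' -> emit 'd', reset
Bit 1: prefix='1' -> emit 'd', reset
Bit 2: prefix='0' (no match yet)
Bit 3: prefix='00' (no match yet)
Bit 4: prefix='000' -> emit 'c', reset
Bit 5: prefix='0' (no match yet)
Bit 6: prefix='00' (no match yet)
Bit 7: prefix='000' -> emit 'c', reset
Bit 8: prefix='0' (no match yet)
Bit 9: prefix='00' (no match yet)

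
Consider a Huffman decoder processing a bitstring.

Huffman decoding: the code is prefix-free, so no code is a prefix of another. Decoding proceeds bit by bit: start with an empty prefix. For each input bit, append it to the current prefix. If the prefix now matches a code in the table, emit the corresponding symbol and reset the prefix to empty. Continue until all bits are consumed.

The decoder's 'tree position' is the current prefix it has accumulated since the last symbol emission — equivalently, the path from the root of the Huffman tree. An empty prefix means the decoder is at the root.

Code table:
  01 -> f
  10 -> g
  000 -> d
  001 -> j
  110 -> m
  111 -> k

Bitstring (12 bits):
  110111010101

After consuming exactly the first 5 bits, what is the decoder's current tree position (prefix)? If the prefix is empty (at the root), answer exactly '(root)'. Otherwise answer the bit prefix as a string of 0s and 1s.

Bit 0: prefix='1' (no match yet)
Bit 1: prefix='11' (no match yet)
Bit 2: prefix='110' -> emit 'm', reset
Bit 3: prefix='1' (no match yet)
Bit 4: prefix='11' (no match yet)

Answer: 11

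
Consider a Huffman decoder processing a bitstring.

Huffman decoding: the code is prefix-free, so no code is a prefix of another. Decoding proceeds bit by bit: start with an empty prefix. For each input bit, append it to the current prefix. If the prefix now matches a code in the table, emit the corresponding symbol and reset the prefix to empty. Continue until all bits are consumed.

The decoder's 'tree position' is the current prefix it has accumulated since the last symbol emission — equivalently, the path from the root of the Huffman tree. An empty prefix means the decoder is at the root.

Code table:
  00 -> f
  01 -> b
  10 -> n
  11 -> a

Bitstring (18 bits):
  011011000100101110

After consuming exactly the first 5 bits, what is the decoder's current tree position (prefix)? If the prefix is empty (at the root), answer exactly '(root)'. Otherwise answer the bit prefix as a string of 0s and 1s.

Answer: 1

Derivation:
Bit 0: prefix='0' (no match yet)
Bit 1: prefix='01' -> emit 'b', reset
Bit 2: prefix='1' (no match yet)
Bit 3: prefix='10' -> emit 'n', reset
Bit 4: prefix='1' (no match yet)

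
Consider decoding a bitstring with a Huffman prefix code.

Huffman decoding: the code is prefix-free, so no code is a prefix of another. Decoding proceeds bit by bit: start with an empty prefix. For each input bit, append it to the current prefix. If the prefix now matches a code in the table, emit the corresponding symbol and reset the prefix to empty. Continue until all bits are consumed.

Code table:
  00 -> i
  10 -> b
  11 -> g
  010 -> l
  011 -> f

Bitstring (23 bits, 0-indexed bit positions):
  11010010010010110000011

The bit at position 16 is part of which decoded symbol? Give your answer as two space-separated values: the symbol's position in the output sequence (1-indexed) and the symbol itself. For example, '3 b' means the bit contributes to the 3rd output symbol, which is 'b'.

Answer: 7 i

Derivation:
Bit 0: prefix='1' (no match yet)
Bit 1: prefix='11' -> emit 'g', reset
Bit 2: prefix='0' (no match yet)
Bit 3: prefix='01' (no match yet)
Bit 4: prefix='010' -> emit 'l', reset
Bit 5: prefix='0' (no match yet)
Bit 6: prefix='01' (no match yet)
Bit 7: prefix='010' -> emit 'l', reset
Bit 8: prefix='0' (no match yet)
Bit 9: prefix='01' (no match yet)
Bit 10: prefix='010' -> emit 'l', reset
Bit 11: prefix='0' (no match yet)
Bit 12: prefix='01' (no match yet)
Bit 13: prefix='010' -> emit 'l', reset
Bit 14: prefix='1' (no match yet)
Bit 15: prefix='11' -> emit 'g', reset
Bit 16: prefix='0' (no match yet)
Bit 17: prefix='00' -> emit 'i', reset
Bit 18: prefix='0' (no match yet)
Bit 19: prefix='00' -> emit 'i', reset
Bit 20: prefix='0' (no match yet)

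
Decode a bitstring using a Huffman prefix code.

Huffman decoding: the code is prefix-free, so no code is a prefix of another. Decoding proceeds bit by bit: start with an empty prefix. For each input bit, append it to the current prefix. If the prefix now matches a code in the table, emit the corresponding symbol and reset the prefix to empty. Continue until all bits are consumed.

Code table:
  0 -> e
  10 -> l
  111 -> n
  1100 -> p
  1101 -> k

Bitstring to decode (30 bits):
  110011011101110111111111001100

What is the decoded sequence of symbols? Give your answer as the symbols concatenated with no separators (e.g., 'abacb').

Answer: pkkknnpp

Derivation:
Bit 0: prefix='1' (no match yet)
Bit 1: prefix='11' (no match yet)
Bit 2: prefix='110' (no match yet)
Bit 3: prefix='1100' -> emit 'p', reset
Bit 4: prefix='1' (no match yet)
Bit 5: prefix='11' (no match yet)
Bit 6: prefix='110' (no match yet)
Bit 7: prefix='1101' -> emit 'k', reset
Bit 8: prefix='1' (no match yet)
Bit 9: prefix='11' (no match yet)
Bit 10: prefix='110' (no match yet)
Bit 11: prefix='1101' -> emit 'k', reset
Bit 12: prefix='1' (no match yet)
Bit 13: prefix='11' (no match yet)
Bit 14: prefix='110' (no match yet)
Bit 15: prefix='1101' -> emit 'k', reset
Bit 16: prefix='1' (no match yet)
Bit 17: prefix='11' (no match yet)
Bit 18: prefix='111' -> emit 'n', reset
Bit 19: prefix='1' (no match yet)
Bit 20: prefix='11' (no match yet)
Bit 21: prefix='111' -> emit 'n', reset
Bit 22: prefix='1' (no match yet)
Bit 23: prefix='11' (no match yet)
Bit 24: prefix='110' (no match yet)
Bit 25: prefix='1100' -> emit 'p', reset
Bit 26: prefix='1' (no match yet)
Bit 27: prefix='11' (no match yet)
Bit 28: prefix='110' (no match yet)
Bit 29: prefix='1100' -> emit 'p', reset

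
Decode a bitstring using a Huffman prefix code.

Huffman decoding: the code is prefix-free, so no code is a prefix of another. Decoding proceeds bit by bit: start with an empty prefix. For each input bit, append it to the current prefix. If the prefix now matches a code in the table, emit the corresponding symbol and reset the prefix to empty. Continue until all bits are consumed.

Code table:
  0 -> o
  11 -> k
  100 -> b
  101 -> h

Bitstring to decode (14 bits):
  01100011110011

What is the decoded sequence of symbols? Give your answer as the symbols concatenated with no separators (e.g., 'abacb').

Bit 0: prefix='0' -> emit 'o', reset
Bit 1: prefix='1' (no match yet)
Bit 2: prefix='11' -> emit 'k', reset
Bit 3: prefix='0' -> emit 'o', reset
Bit 4: prefix='0' -> emit 'o', reset
Bit 5: prefix='0' -> emit 'o', reset
Bit 6: prefix='1' (no match yet)
Bit 7: prefix='11' -> emit 'k', reset
Bit 8: prefix='1' (no match yet)
Bit 9: prefix='11' -> emit 'k', reset
Bit 10: prefix='0' -> emit 'o', reset
Bit 11: prefix='0' -> emit 'o', reset
Bit 12: prefix='1' (no match yet)
Bit 13: prefix='11' -> emit 'k', reset

Answer: okoookkook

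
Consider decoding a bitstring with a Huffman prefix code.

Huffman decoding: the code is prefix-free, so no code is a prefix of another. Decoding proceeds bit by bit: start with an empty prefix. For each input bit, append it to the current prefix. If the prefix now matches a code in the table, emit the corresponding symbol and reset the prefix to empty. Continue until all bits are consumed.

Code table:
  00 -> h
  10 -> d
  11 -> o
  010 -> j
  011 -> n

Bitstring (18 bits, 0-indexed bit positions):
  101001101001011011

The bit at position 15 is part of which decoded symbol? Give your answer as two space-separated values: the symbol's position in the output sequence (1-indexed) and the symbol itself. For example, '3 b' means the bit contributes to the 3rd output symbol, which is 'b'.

Bit 0: prefix='1' (no match yet)
Bit 1: prefix='10' -> emit 'd', reset
Bit 2: prefix='1' (no match yet)
Bit 3: prefix='10' -> emit 'd', reset
Bit 4: prefix='0' (no match yet)
Bit 5: prefix='01' (no match yet)
Bit 6: prefix='011' -> emit 'n', reset
Bit 7: prefix='0' (no match yet)
Bit 8: prefix='01' (no match yet)
Bit 9: prefix='010' -> emit 'j', reset
Bit 10: prefix='0' (no match yet)
Bit 11: prefix='01' (no match yet)
Bit 12: prefix='010' -> emit 'j', reset
Bit 13: prefix='1' (no match yet)
Bit 14: prefix='11' -> emit 'o', reset
Bit 15: prefix='0' (no match yet)
Bit 16: prefix='01' (no match yet)
Bit 17: prefix='011' -> emit 'n', reset

Answer: 7 n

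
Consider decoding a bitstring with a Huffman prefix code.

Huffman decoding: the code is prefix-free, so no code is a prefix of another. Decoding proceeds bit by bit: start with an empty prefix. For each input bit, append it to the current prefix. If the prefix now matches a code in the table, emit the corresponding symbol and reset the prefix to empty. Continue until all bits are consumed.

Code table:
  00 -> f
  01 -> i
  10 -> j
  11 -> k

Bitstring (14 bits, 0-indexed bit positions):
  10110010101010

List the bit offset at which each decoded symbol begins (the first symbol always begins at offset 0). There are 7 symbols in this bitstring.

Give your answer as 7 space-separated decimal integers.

Bit 0: prefix='1' (no match yet)
Bit 1: prefix='10' -> emit 'j', reset
Bit 2: prefix='1' (no match yet)
Bit 3: prefix='11' -> emit 'k', reset
Bit 4: prefix='0' (no match yet)
Bit 5: prefix='00' -> emit 'f', reset
Bit 6: prefix='1' (no match yet)
Bit 7: prefix='10' -> emit 'j', reset
Bit 8: prefix='1' (no match yet)
Bit 9: prefix='10' -> emit 'j', reset
Bit 10: prefix='1' (no match yet)
Bit 11: prefix='10' -> emit 'j', reset
Bit 12: prefix='1' (no match yet)
Bit 13: prefix='10' -> emit 'j', reset

Answer: 0 2 4 6 8 10 12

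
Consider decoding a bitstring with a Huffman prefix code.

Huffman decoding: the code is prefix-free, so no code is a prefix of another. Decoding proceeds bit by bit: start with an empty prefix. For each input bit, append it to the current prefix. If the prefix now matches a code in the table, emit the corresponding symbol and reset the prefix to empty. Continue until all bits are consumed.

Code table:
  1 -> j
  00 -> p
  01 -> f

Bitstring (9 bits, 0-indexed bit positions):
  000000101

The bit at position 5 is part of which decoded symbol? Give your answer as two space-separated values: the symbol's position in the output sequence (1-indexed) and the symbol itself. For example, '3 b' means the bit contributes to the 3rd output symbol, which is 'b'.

Answer: 3 p

Derivation:
Bit 0: prefix='0' (no match yet)
Bit 1: prefix='00' -> emit 'p', reset
Bit 2: prefix='0' (no match yet)
Bit 3: prefix='00' -> emit 'p', reset
Bit 4: prefix='0' (no match yet)
Bit 5: prefix='00' -> emit 'p', reset
Bit 6: prefix='1' -> emit 'j', reset
Bit 7: prefix='0' (no match yet)
Bit 8: prefix='01' -> emit 'f', reset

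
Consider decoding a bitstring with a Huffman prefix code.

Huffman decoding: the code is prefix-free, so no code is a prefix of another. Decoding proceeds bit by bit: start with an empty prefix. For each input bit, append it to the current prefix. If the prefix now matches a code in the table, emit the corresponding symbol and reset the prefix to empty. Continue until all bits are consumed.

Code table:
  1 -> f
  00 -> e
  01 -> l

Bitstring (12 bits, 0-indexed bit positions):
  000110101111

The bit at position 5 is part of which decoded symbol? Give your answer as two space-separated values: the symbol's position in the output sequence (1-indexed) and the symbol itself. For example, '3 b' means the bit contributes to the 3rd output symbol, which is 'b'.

Bit 0: prefix='0' (no match yet)
Bit 1: prefix='00' -> emit 'e', reset
Bit 2: prefix='0' (no match yet)
Bit 3: prefix='01' -> emit 'l', reset
Bit 4: prefix='1' -> emit 'f', reset
Bit 5: prefix='0' (no match yet)
Bit 6: prefix='01' -> emit 'l', reset
Bit 7: prefix='0' (no match yet)
Bit 8: prefix='01' -> emit 'l', reset
Bit 9: prefix='1' -> emit 'f', reset

Answer: 4 l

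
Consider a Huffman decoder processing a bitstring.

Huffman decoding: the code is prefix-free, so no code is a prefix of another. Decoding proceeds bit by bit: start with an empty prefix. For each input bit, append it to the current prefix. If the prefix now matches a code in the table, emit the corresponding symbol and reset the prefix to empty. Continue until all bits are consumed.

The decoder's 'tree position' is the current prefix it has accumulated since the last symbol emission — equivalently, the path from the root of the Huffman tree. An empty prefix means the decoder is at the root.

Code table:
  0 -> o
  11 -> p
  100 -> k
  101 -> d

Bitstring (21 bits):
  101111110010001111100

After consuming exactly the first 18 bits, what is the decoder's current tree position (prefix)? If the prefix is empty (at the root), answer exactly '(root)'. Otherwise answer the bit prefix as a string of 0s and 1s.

Answer: (root)

Derivation:
Bit 0: prefix='1' (no match yet)
Bit 1: prefix='10' (no match yet)
Bit 2: prefix='101' -> emit 'd', reset
Bit 3: prefix='1' (no match yet)
Bit 4: prefix='11' -> emit 'p', reset
Bit 5: prefix='1' (no match yet)
Bit 6: prefix='11' -> emit 'p', reset
Bit 7: prefix='1' (no match yet)
Bit 8: prefix='10' (no match yet)
Bit 9: prefix='100' -> emit 'k', reset
Bit 10: prefix='1' (no match yet)
Bit 11: prefix='10' (no match yet)
Bit 12: prefix='100' -> emit 'k', reset
Bit 13: prefix='0' -> emit 'o', reset
Bit 14: prefix='1' (no match yet)
Bit 15: prefix='11' -> emit 'p', reset
Bit 16: prefix='1' (no match yet)
Bit 17: prefix='11' -> emit 'p', reset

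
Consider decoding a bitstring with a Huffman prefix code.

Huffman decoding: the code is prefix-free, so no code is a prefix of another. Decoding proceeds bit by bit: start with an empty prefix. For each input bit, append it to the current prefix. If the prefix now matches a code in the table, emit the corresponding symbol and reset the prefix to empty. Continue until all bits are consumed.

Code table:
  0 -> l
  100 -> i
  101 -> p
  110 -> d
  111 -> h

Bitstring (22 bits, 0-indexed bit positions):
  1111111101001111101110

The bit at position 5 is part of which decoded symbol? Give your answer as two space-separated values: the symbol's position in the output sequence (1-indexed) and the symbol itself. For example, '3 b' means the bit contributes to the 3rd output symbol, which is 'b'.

Answer: 2 h

Derivation:
Bit 0: prefix='1' (no match yet)
Bit 1: prefix='11' (no match yet)
Bit 2: prefix='111' -> emit 'h', reset
Bit 3: prefix='1' (no match yet)
Bit 4: prefix='11' (no match yet)
Bit 5: prefix='111' -> emit 'h', reset
Bit 6: prefix='1' (no match yet)
Bit 7: prefix='11' (no match yet)
Bit 8: prefix='110' -> emit 'd', reset
Bit 9: prefix='1' (no match yet)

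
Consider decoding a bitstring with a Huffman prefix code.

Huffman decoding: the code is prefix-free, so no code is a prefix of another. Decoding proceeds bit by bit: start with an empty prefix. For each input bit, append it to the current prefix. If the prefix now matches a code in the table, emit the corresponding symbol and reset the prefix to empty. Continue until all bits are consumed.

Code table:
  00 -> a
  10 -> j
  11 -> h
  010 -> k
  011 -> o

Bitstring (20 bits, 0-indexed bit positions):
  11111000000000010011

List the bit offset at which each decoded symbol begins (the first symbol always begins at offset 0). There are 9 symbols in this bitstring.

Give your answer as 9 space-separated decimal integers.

Bit 0: prefix='1' (no match yet)
Bit 1: prefix='11' -> emit 'h', reset
Bit 2: prefix='1' (no match yet)
Bit 3: prefix='11' -> emit 'h', reset
Bit 4: prefix='1' (no match yet)
Bit 5: prefix='10' -> emit 'j', reset
Bit 6: prefix='0' (no match yet)
Bit 7: prefix='00' -> emit 'a', reset
Bit 8: prefix='0' (no match yet)
Bit 9: prefix='00' -> emit 'a', reset
Bit 10: prefix='0' (no match yet)
Bit 11: prefix='00' -> emit 'a', reset
Bit 12: prefix='0' (no match yet)
Bit 13: prefix='00' -> emit 'a', reset
Bit 14: prefix='0' (no match yet)
Bit 15: prefix='01' (no match yet)
Bit 16: prefix='010' -> emit 'k', reset
Bit 17: prefix='0' (no match yet)
Bit 18: prefix='01' (no match yet)
Bit 19: prefix='011' -> emit 'o', reset

Answer: 0 2 4 6 8 10 12 14 17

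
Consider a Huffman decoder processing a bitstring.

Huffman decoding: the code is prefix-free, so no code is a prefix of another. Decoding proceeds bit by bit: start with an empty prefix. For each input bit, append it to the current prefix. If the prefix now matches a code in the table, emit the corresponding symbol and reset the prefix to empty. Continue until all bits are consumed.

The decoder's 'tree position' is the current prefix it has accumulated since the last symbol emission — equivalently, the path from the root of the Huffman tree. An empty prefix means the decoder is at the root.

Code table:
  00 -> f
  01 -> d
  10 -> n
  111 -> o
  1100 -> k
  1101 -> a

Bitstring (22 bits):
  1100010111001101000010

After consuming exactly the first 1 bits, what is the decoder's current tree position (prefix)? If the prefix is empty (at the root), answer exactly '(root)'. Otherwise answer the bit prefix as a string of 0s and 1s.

Bit 0: prefix='1' (no match yet)

Answer: 1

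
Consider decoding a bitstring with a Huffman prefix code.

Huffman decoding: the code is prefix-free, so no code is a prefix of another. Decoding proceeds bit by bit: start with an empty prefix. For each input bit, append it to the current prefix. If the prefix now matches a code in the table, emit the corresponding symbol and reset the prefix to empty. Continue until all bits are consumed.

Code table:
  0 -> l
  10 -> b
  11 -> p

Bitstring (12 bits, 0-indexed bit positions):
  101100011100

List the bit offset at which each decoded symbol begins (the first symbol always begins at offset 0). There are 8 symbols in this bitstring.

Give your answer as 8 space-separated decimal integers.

Answer: 0 2 4 5 6 7 9 11

Derivation:
Bit 0: prefix='1' (no match yet)
Bit 1: prefix='10' -> emit 'b', reset
Bit 2: prefix='1' (no match yet)
Bit 3: prefix='11' -> emit 'p', reset
Bit 4: prefix='0' -> emit 'l', reset
Bit 5: prefix='0' -> emit 'l', reset
Bit 6: prefix='0' -> emit 'l', reset
Bit 7: prefix='1' (no match yet)
Bit 8: prefix='11' -> emit 'p', reset
Bit 9: prefix='1' (no match yet)
Bit 10: prefix='10' -> emit 'b', reset
Bit 11: prefix='0' -> emit 'l', reset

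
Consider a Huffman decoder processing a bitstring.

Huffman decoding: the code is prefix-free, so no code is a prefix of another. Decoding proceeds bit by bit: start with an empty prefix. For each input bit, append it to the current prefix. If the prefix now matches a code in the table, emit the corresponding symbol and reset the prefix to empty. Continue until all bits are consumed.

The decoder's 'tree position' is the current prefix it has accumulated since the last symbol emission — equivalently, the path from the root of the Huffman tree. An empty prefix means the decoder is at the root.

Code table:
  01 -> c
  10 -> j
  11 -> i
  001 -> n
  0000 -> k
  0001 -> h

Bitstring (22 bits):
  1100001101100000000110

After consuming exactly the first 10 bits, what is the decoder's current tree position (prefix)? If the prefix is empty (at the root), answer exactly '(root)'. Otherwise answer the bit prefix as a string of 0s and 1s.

Bit 0: prefix='1' (no match yet)
Bit 1: prefix='11' -> emit 'i', reset
Bit 2: prefix='0' (no match yet)
Bit 3: prefix='00' (no match yet)
Bit 4: prefix='000' (no match yet)
Bit 5: prefix='0000' -> emit 'k', reset
Bit 6: prefix='1' (no match yet)
Bit 7: prefix='11' -> emit 'i', reset
Bit 8: prefix='0' (no match yet)
Bit 9: prefix='01' -> emit 'c', reset

Answer: (root)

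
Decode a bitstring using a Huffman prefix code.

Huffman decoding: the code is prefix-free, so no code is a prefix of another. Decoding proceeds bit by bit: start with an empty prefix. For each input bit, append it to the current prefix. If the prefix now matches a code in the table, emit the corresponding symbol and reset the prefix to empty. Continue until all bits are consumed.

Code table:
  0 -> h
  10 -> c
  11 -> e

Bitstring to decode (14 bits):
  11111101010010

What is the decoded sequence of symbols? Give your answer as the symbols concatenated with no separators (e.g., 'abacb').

Answer: eeehcchc

Derivation:
Bit 0: prefix='1' (no match yet)
Bit 1: prefix='11' -> emit 'e', reset
Bit 2: prefix='1' (no match yet)
Bit 3: prefix='11' -> emit 'e', reset
Bit 4: prefix='1' (no match yet)
Bit 5: prefix='11' -> emit 'e', reset
Bit 6: prefix='0' -> emit 'h', reset
Bit 7: prefix='1' (no match yet)
Bit 8: prefix='10' -> emit 'c', reset
Bit 9: prefix='1' (no match yet)
Bit 10: prefix='10' -> emit 'c', reset
Bit 11: prefix='0' -> emit 'h', reset
Bit 12: prefix='1' (no match yet)
Bit 13: prefix='10' -> emit 'c', reset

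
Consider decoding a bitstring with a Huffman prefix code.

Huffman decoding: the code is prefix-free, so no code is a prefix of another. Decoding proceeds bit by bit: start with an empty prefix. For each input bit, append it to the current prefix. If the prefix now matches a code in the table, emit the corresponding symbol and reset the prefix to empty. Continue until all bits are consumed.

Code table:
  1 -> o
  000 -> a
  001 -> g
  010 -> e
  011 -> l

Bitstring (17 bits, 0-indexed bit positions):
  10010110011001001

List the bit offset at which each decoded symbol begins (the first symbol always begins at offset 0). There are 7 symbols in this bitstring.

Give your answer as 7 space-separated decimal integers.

Bit 0: prefix='1' -> emit 'o', reset
Bit 1: prefix='0' (no match yet)
Bit 2: prefix='00' (no match yet)
Bit 3: prefix='001' -> emit 'g', reset
Bit 4: prefix='0' (no match yet)
Bit 5: prefix='01' (no match yet)
Bit 6: prefix='011' -> emit 'l', reset
Bit 7: prefix='0' (no match yet)
Bit 8: prefix='00' (no match yet)
Bit 9: prefix='001' -> emit 'g', reset
Bit 10: prefix='1' -> emit 'o', reset
Bit 11: prefix='0' (no match yet)
Bit 12: prefix='00' (no match yet)
Bit 13: prefix='001' -> emit 'g', reset
Bit 14: prefix='0' (no match yet)
Bit 15: prefix='00' (no match yet)
Bit 16: prefix='001' -> emit 'g', reset

Answer: 0 1 4 7 10 11 14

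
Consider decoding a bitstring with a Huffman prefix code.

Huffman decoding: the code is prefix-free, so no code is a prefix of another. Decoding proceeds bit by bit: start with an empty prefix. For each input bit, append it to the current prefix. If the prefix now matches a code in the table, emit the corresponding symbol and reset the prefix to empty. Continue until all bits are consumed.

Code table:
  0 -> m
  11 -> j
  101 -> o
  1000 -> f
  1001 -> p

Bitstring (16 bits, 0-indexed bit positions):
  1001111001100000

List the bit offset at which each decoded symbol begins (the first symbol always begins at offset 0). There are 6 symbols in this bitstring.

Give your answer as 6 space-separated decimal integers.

Answer: 0 4 6 10 14 15

Derivation:
Bit 0: prefix='1' (no match yet)
Bit 1: prefix='10' (no match yet)
Bit 2: prefix='100' (no match yet)
Bit 3: prefix='1001' -> emit 'p', reset
Bit 4: prefix='1' (no match yet)
Bit 5: prefix='11' -> emit 'j', reset
Bit 6: prefix='1' (no match yet)
Bit 7: prefix='10' (no match yet)
Bit 8: prefix='100' (no match yet)
Bit 9: prefix='1001' -> emit 'p', reset
Bit 10: prefix='1' (no match yet)
Bit 11: prefix='10' (no match yet)
Bit 12: prefix='100' (no match yet)
Bit 13: prefix='1000' -> emit 'f', reset
Bit 14: prefix='0' -> emit 'm', reset
Bit 15: prefix='0' -> emit 'm', reset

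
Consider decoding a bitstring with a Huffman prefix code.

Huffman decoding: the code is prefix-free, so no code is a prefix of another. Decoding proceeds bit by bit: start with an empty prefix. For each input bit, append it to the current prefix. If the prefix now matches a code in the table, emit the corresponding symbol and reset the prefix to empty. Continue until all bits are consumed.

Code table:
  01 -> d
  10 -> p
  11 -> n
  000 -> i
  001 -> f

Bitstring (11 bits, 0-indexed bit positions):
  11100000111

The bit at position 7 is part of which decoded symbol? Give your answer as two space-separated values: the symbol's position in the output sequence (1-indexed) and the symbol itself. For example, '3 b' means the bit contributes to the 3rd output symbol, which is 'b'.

Bit 0: prefix='1' (no match yet)
Bit 1: prefix='11' -> emit 'n', reset
Bit 2: prefix='1' (no match yet)
Bit 3: prefix='10' -> emit 'p', reset
Bit 4: prefix='0' (no match yet)
Bit 5: prefix='00' (no match yet)
Bit 6: prefix='000' -> emit 'i', reset
Bit 7: prefix='0' (no match yet)
Bit 8: prefix='01' -> emit 'd', reset
Bit 9: prefix='1' (no match yet)
Bit 10: prefix='11' -> emit 'n', reset

Answer: 4 d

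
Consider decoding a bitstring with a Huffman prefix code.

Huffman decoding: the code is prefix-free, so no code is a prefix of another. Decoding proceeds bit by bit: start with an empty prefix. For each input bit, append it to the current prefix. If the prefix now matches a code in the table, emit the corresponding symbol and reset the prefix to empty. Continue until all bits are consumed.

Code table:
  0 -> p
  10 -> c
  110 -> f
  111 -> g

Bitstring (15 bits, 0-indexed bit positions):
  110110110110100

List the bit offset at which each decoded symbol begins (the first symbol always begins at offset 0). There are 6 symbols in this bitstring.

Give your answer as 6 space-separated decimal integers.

Answer: 0 3 6 9 12 14

Derivation:
Bit 0: prefix='1' (no match yet)
Bit 1: prefix='11' (no match yet)
Bit 2: prefix='110' -> emit 'f', reset
Bit 3: prefix='1' (no match yet)
Bit 4: prefix='11' (no match yet)
Bit 5: prefix='110' -> emit 'f', reset
Bit 6: prefix='1' (no match yet)
Bit 7: prefix='11' (no match yet)
Bit 8: prefix='110' -> emit 'f', reset
Bit 9: prefix='1' (no match yet)
Bit 10: prefix='11' (no match yet)
Bit 11: prefix='110' -> emit 'f', reset
Bit 12: prefix='1' (no match yet)
Bit 13: prefix='10' -> emit 'c', reset
Bit 14: prefix='0' -> emit 'p', reset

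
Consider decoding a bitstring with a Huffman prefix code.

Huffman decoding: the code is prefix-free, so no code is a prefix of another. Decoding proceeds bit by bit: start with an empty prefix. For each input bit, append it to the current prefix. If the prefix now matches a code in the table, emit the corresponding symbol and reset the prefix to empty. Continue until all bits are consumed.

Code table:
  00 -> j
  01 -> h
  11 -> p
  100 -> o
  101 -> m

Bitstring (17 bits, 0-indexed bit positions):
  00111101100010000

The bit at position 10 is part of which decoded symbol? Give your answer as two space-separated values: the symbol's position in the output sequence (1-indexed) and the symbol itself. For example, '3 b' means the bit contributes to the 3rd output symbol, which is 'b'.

Answer: 5 o

Derivation:
Bit 0: prefix='0' (no match yet)
Bit 1: prefix='00' -> emit 'j', reset
Bit 2: prefix='1' (no match yet)
Bit 3: prefix='11' -> emit 'p', reset
Bit 4: prefix='1' (no match yet)
Bit 5: prefix='11' -> emit 'p', reset
Bit 6: prefix='0' (no match yet)
Bit 7: prefix='01' -> emit 'h', reset
Bit 8: prefix='1' (no match yet)
Bit 9: prefix='10' (no match yet)
Bit 10: prefix='100' -> emit 'o', reset
Bit 11: prefix='0' (no match yet)
Bit 12: prefix='01' -> emit 'h', reset
Bit 13: prefix='0' (no match yet)
Bit 14: prefix='00' -> emit 'j', reset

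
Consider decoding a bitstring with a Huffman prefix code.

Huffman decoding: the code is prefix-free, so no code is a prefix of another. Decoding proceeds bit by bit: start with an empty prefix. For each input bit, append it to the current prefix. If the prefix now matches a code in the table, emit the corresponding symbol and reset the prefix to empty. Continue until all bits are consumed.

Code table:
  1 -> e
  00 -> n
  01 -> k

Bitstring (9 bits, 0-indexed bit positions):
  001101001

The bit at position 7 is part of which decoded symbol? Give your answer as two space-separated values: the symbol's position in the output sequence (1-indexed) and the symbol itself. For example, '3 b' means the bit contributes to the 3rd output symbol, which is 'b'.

Bit 0: prefix='0' (no match yet)
Bit 1: prefix='00' -> emit 'n', reset
Bit 2: prefix='1' -> emit 'e', reset
Bit 3: prefix='1' -> emit 'e', reset
Bit 4: prefix='0' (no match yet)
Bit 5: prefix='01' -> emit 'k', reset
Bit 6: prefix='0' (no match yet)
Bit 7: prefix='00' -> emit 'n', reset
Bit 8: prefix='1' -> emit 'e', reset

Answer: 5 n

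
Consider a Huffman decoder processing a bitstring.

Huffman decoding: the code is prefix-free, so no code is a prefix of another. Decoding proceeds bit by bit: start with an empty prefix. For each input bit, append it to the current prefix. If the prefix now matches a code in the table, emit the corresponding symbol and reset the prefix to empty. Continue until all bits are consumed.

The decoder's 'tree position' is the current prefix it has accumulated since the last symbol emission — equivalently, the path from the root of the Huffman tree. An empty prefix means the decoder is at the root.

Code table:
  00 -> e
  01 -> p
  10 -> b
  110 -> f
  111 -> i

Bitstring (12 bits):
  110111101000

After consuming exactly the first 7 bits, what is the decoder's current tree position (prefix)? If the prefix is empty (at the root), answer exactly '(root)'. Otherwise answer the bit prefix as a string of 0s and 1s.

Bit 0: prefix='1' (no match yet)
Bit 1: prefix='11' (no match yet)
Bit 2: prefix='110' -> emit 'f', reset
Bit 3: prefix='1' (no match yet)
Bit 4: prefix='11' (no match yet)
Bit 5: prefix='111' -> emit 'i', reset
Bit 6: prefix='1' (no match yet)

Answer: 1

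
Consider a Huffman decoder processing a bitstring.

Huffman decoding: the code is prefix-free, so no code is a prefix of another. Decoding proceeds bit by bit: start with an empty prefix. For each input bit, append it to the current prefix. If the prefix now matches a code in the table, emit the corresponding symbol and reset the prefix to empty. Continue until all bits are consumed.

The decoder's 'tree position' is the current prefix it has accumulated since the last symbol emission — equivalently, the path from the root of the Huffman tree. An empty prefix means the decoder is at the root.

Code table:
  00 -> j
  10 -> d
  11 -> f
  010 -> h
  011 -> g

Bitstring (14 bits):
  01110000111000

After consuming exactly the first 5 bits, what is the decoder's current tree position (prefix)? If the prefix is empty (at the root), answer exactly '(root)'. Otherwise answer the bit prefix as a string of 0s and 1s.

Bit 0: prefix='0' (no match yet)
Bit 1: prefix='01' (no match yet)
Bit 2: prefix='011' -> emit 'g', reset
Bit 3: prefix='1' (no match yet)
Bit 4: prefix='10' -> emit 'd', reset

Answer: (root)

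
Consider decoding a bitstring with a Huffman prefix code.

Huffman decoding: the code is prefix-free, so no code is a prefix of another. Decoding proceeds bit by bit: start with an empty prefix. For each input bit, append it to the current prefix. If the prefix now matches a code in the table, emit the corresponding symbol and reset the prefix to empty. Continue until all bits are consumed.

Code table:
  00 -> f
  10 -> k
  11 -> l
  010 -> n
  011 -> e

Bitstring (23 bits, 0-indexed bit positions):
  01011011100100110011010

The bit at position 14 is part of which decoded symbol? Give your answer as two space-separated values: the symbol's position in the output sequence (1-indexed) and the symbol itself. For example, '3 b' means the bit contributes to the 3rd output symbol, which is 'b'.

Answer: 6 e

Derivation:
Bit 0: prefix='0' (no match yet)
Bit 1: prefix='01' (no match yet)
Bit 2: prefix='010' -> emit 'n', reset
Bit 3: prefix='1' (no match yet)
Bit 4: prefix='11' -> emit 'l', reset
Bit 5: prefix='0' (no match yet)
Bit 6: prefix='01' (no match yet)
Bit 7: prefix='011' -> emit 'e', reset
Bit 8: prefix='1' (no match yet)
Bit 9: prefix='10' -> emit 'k', reset
Bit 10: prefix='0' (no match yet)
Bit 11: prefix='01' (no match yet)
Bit 12: prefix='010' -> emit 'n', reset
Bit 13: prefix='0' (no match yet)
Bit 14: prefix='01' (no match yet)
Bit 15: prefix='011' -> emit 'e', reset
Bit 16: prefix='0' (no match yet)
Bit 17: prefix='00' -> emit 'f', reset
Bit 18: prefix='1' (no match yet)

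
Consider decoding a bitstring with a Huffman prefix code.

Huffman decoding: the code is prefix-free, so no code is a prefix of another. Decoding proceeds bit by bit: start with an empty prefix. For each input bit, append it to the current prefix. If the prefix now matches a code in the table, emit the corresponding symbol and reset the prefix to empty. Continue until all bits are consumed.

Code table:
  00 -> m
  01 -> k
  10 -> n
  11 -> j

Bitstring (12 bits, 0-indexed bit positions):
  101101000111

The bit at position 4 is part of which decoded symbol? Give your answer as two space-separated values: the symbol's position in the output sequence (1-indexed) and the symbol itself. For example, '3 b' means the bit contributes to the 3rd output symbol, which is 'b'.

Answer: 3 k

Derivation:
Bit 0: prefix='1' (no match yet)
Bit 1: prefix='10' -> emit 'n', reset
Bit 2: prefix='1' (no match yet)
Bit 3: prefix='11' -> emit 'j', reset
Bit 4: prefix='0' (no match yet)
Bit 5: prefix='01' -> emit 'k', reset
Bit 6: prefix='0' (no match yet)
Bit 7: prefix='00' -> emit 'm', reset
Bit 8: prefix='0' (no match yet)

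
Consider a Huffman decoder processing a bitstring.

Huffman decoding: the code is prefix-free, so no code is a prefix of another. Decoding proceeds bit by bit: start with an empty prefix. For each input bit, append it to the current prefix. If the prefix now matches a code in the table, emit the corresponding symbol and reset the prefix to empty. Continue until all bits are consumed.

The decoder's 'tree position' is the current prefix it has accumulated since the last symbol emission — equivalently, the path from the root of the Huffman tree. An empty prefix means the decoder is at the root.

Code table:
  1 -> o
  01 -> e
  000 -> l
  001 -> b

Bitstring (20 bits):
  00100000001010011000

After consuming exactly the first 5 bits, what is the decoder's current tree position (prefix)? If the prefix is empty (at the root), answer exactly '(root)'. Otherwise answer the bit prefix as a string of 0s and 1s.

Answer: 00

Derivation:
Bit 0: prefix='0' (no match yet)
Bit 1: prefix='00' (no match yet)
Bit 2: prefix='001' -> emit 'b', reset
Bit 3: prefix='0' (no match yet)
Bit 4: prefix='00' (no match yet)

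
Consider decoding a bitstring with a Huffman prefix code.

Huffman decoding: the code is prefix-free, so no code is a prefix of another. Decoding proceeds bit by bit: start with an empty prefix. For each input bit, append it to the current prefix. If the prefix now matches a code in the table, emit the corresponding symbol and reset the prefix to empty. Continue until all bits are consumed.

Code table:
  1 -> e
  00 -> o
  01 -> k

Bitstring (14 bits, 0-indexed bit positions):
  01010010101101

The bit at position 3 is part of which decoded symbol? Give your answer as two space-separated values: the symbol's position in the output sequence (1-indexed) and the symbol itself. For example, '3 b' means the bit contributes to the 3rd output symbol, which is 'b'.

Answer: 2 k

Derivation:
Bit 0: prefix='0' (no match yet)
Bit 1: prefix='01' -> emit 'k', reset
Bit 2: prefix='0' (no match yet)
Bit 3: prefix='01' -> emit 'k', reset
Bit 4: prefix='0' (no match yet)
Bit 5: prefix='00' -> emit 'o', reset
Bit 6: prefix='1' -> emit 'e', reset
Bit 7: prefix='0' (no match yet)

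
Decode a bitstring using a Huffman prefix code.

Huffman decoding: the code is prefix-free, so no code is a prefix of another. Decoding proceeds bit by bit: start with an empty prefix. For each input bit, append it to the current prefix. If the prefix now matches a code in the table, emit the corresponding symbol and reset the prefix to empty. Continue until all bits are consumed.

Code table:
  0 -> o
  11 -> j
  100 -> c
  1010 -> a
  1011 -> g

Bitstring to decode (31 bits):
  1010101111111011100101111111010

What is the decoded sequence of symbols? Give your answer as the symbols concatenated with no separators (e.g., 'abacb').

Answer: agjjgcgjja

Derivation:
Bit 0: prefix='1' (no match yet)
Bit 1: prefix='10' (no match yet)
Bit 2: prefix='101' (no match yet)
Bit 3: prefix='1010' -> emit 'a', reset
Bit 4: prefix='1' (no match yet)
Bit 5: prefix='10' (no match yet)
Bit 6: prefix='101' (no match yet)
Bit 7: prefix='1011' -> emit 'g', reset
Bit 8: prefix='1' (no match yet)
Bit 9: prefix='11' -> emit 'j', reset
Bit 10: prefix='1' (no match yet)
Bit 11: prefix='11' -> emit 'j', reset
Bit 12: prefix='1' (no match yet)
Bit 13: prefix='10' (no match yet)
Bit 14: prefix='101' (no match yet)
Bit 15: prefix='1011' -> emit 'g', reset
Bit 16: prefix='1' (no match yet)
Bit 17: prefix='10' (no match yet)
Bit 18: prefix='100' -> emit 'c', reset
Bit 19: prefix='1' (no match yet)
Bit 20: prefix='10' (no match yet)
Bit 21: prefix='101' (no match yet)
Bit 22: prefix='1011' -> emit 'g', reset
Bit 23: prefix='1' (no match yet)
Bit 24: prefix='11' -> emit 'j', reset
Bit 25: prefix='1' (no match yet)
Bit 26: prefix='11' -> emit 'j', reset
Bit 27: prefix='1' (no match yet)
Bit 28: prefix='10' (no match yet)
Bit 29: prefix='101' (no match yet)
Bit 30: prefix='1010' -> emit 'a', reset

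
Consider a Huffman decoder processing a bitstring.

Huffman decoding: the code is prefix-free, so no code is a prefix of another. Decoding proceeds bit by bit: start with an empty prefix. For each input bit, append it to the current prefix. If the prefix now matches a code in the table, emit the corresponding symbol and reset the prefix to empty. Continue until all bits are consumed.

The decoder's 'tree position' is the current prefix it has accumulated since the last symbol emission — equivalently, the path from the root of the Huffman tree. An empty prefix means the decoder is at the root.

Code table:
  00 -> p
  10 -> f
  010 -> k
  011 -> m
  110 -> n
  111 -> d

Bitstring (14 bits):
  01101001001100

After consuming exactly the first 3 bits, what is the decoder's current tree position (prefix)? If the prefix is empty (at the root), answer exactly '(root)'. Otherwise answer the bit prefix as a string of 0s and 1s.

Answer: (root)

Derivation:
Bit 0: prefix='0' (no match yet)
Bit 1: prefix='01' (no match yet)
Bit 2: prefix='011' -> emit 'm', reset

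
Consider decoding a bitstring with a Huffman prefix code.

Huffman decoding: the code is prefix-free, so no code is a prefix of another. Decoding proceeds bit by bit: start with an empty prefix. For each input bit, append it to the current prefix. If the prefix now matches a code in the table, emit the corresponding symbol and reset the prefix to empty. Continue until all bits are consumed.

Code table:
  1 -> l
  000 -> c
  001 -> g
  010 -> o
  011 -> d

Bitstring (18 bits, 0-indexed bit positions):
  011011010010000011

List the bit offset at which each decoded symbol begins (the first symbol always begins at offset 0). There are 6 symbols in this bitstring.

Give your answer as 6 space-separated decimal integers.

Bit 0: prefix='0' (no match yet)
Bit 1: prefix='01' (no match yet)
Bit 2: prefix='011' -> emit 'd', reset
Bit 3: prefix='0' (no match yet)
Bit 4: prefix='01' (no match yet)
Bit 5: prefix='011' -> emit 'd', reset
Bit 6: prefix='0' (no match yet)
Bit 7: prefix='01' (no match yet)
Bit 8: prefix='010' -> emit 'o', reset
Bit 9: prefix='0' (no match yet)
Bit 10: prefix='01' (no match yet)
Bit 11: prefix='010' -> emit 'o', reset
Bit 12: prefix='0' (no match yet)
Bit 13: prefix='00' (no match yet)
Bit 14: prefix='000' -> emit 'c', reset
Bit 15: prefix='0' (no match yet)
Bit 16: prefix='01' (no match yet)
Bit 17: prefix='011' -> emit 'd', reset

Answer: 0 3 6 9 12 15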